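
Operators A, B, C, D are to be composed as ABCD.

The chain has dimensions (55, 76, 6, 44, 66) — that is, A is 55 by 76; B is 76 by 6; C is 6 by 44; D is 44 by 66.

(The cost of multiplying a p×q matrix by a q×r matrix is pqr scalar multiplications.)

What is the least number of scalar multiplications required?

Adjacent pairs: AB = 55·76·6 = 25080; BC = 76·6·44 = 20064; CD = 6·44·66 = 17424.
Length 3: A..C: k=1: 0+20064+55·76·44=203984; k=2: 25080+0+55·6·44=39600 → min 39600 | B..D: k=2: 0+17424+76·6·66=47520; k=3: 20064+0+76·44·66=240768 → min 47520.
Length 4: A..D: k=1: 0+47520+55·76·66=323400; k=2: 25080+17424+55·6·66=64284; k=3: 39600+0+55·44·66=199320 → min 64284.
Optimal order: ((AB)(CD)) with cost 64284.

64284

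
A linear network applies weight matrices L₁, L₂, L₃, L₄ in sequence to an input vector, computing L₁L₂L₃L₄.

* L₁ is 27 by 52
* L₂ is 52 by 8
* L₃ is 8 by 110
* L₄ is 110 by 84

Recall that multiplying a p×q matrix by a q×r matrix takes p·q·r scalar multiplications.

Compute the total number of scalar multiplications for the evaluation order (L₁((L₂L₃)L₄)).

(L₂L₃): 52×8 by 8×110 → 52×110, cost 52·8·110 = 45760
((L₂L₃)L₄): 52×110 by 110×84 → 52×84, cost 52·110·84 = 480480; cumulative 526240
(L₁((L₂L₃)L₄)): 27×52 by 52×84 → 27×84, cost 27·52·84 = 117936; cumulative 644176
Total: 644176 scalar multiplications.

644176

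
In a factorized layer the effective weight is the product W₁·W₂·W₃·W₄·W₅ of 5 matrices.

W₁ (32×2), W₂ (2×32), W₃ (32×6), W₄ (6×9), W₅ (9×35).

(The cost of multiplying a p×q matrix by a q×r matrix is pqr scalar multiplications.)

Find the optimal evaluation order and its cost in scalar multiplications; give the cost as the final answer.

3362

Adjacent pairs: W₁W₂ = 32·2·32 = 2048; W₂W₃ = 2·32·6 = 384; W₃W₄ = 32·6·9 = 1728; W₄W₅ = 6·9·35 = 1890.
Length 3: W₁..W₃: k=1: 0+384+32·2·6=768; k=2: 2048+0+32·32·6=8192 → min 768 | W₂..W₄: k=2: 0+1728+2·32·9=2304; k=3: 384+0+2·6·9=492 → min 492 | W₃..W₅: k=3: 0+1890+32·6·35=8610; k=4: 1728+0+32·9·35=11808 → min 8610.
Length 4: W₁..W₄: k=1: 0+492+32·2·9=1068; k=2: 2048+1728+32·32·9=12992; k=3: 768+0+32·6·9=2496 → min 1068 | W₂..W₅: k=2: 0+8610+2·32·35=10850; k=3: 384+1890+2·6·35=2694; k=4: 492+0+2·9·35=1122 → min 1122.
Length 5: W₁..W₅: k=1: 0+1122+32·2·35=3362; k=2: 2048+8610+32·32·35=46498; k=3: 768+1890+32·6·35=9378; k=4: 1068+0+32·9·35=11148 → min 3362.
Optimal parenthesization: (W₁·(((W₂·W₃)·W₄)·W₅)) with cost 3362.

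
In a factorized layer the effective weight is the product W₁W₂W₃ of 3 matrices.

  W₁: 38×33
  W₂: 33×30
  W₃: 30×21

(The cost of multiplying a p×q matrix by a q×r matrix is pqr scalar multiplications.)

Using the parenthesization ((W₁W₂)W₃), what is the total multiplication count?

61560

(W₁W₂): 38×33 by 33×30 → 38×30, cost 38·33·30 = 37620
((W₁W₂)W₃): 38×30 by 30×21 → 38×21, cost 38·30·21 = 23940; cumulative 61560
Total: 61560 scalar multiplications.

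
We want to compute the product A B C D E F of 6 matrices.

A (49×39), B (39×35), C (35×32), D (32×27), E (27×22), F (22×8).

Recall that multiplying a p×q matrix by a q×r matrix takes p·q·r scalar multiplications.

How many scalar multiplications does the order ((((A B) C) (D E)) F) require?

(A B): 49×39 by 39×35 → 49×35, cost 49·39·35 = 66885
((A B) C): 49×35 by 35×32 → 49×32, cost 49·35·32 = 54880; cumulative 121765
(D E): 32×27 by 27×22 → 32×22, cost 32·27·22 = 19008
(((A B) C) (D E)): 49×32 by 32×22 → 49×22, cost 49·32·22 = 34496; cumulative 175269
((((A B) C) (D E)) F): 49×22 by 22×8 → 49×8, cost 49·22·8 = 8624; cumulative 183893
Total: 183893 scalar multiplications.

183893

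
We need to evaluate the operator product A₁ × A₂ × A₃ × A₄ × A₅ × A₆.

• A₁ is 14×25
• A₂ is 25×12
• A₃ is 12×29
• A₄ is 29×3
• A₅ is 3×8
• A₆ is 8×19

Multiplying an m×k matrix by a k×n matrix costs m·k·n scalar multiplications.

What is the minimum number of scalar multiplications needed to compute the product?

4248

Adjacent pairs: A₁A₂ = 14·25·12 = 4200; A₂A₃ = 25·12·29 = 8700; A₃A₄ = 12·29·3 = 1044; A₄A₅ = 29·3·8 = 696; A₅A₆ = 3·8·19 = 456.
Length 3: A₁..A₃: k=1: 0+8700+14·25·29=18850; k=2: 4200+0+14·12·29=9072 → min 9072 | A₂..A₄: k=2: 0+1044+25·12·3=1944; k=3: 8700+0+25·29·3=10875 → min 1944 | A₃..A₅: k=3: 0+696+12·29·8=3480; k=4: 1044+0+12·3·8=1332 → min 1332 | A₄..A₆: k=4: 0+456+29·3·19=2109; k=5: 696+0+29·8·19=5104 → min 2109.
Length 4: A₁..A₄: k=1: 0+1944+14·25·3=2994; k=2: 4200+1044+14·12·3=5748; k=3: 9072+0+14·29·3=10290 → min 2994 | A₂..A₅: k=2: 0+1332+25·12·8=3732; k=3: 8700+696+25·29·8=15196; k=4: 1944+0+25·3·8=2544 → min 2544 | A₃..A₆: k=3: 0+2109+12·29·19=8721; k=4: 1044+456+12·3·19=2184; k=5: 1332+0+12·8·19=3156 → min 2184.
Length 5: A₁..A₅: k=1: 0+2544+14·25·8=5344; k=2: 4200+1332+14·12·8=6876; k=3: 9072+696+14·29·8=13016; k=4: 2994+0+14·3·8=3330 → min 3330 | A₂..A₆: k=2: 0+2184+25·12·19=7884; k=3: 8700+2109+25·29·19=24584; k=4: 1944+456+25·3·19=3825; k=5: 2544+0+25·8·19=6344 → min 3825.
Length 6: A₁..A₆: k=1: 0+3825+14·25·19=10475; k=2: 4200+2184+14·12·19=9576; k=3: 9072+2109+14·29·19=18895; k=4: 2994+456+14·3·19=4248; k=5: 3330+0+14·8·19=5458 → min 4248.
Optimal order: ((A₁ × (A₂ × (A₃ × A₄))) × (A₅ × A₆)) with cost 4248.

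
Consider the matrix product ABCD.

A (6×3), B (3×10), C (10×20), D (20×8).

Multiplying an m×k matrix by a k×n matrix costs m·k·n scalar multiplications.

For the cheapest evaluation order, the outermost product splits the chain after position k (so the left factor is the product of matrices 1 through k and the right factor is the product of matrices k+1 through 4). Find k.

1

Adjacent pairs: AB = 6·3·10 = 180; BC = 3·10·20 = 600; CD = 10·20·8 = 1600.
Length 3: A..C: k=1: 0+600+6·3·20=960; k=2: 180+0+6·10·20=1380 → min 960 | B..D: k=2: 0+1600+3·10·8=1840; k=3: 600+0+3·20·8=1080 → min 1080.
Top-level splits: k=1: (A..A)·(B..D) → 0+1080+6·3·8 = 1224; k=2: (A..B)·(C..D) → 180+1600+6·10·8 = 2260; k=3: (A..C)·(D..D) → 960+0+6·20·8 = 1920.
Best split is after A, i.e. k = 1.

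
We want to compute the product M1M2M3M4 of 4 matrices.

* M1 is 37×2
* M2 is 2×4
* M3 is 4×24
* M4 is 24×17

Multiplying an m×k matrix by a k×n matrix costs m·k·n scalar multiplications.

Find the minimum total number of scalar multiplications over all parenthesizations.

Adjacent pairs: M1M2 = 37·2·4 = 296; M2M3 = 2·4·24 = 192; M3M4 = 4·24·17 = 1632.
Length 3: M1..M3: k=1: 0+192+37·2·24=1968; k=2: 296+0+37·4·24=3848 → min 1968 | M2..M4: k=2: 0+1632+2·4·17=1768; k=3: 192+0+2·24·17=1008 → min 1008.
Length 4: M1..M4: k=1: 0+1008+37·2·17=2266; k=2: 296+1632+37·4·17=4444; k=3: 1968+0+37·24·17=17064 → min 2266.
Optimal order: (M1((M2M3)M4)) with cost 2266.

2266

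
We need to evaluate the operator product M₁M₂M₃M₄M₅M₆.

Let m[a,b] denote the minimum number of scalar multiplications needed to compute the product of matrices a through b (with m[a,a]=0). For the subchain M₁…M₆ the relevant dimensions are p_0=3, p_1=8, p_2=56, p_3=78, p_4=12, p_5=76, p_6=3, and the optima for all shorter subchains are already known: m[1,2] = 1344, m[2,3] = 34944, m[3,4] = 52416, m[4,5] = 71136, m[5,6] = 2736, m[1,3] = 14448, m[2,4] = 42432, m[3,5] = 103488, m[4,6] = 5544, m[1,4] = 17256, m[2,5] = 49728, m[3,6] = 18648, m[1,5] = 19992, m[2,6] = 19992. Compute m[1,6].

m[1,6] = min over k∈[1,5] of m[1,k]+m[k+1,6]+p_{0}·p_k·p_{6}.
k=1: 0 + 19992 + 3·8·3 = 20064; k=2: 1344 + 18648 + 3·56·3 = 20496; k=3: 14448 + 5544 + 3·78·3 = 20694; k=4: 17256 + 2736 + 3·12·3 = 20100; k=5: 19992 + 0 + 3·76·3 = 20676.
Minimum: 20064 at k=1.

20064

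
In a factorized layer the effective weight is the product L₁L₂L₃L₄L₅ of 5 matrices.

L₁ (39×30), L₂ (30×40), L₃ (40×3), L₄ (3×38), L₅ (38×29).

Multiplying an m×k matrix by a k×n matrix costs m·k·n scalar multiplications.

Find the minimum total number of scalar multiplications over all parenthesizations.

13809

Adjacent pairs: L₁L₂ = 39·30·40 = 46800; L₂L₃ = 30·40·3 = 3600; L₃L₄ = 40·3·38 = 4560; L₄L₅ = 3·38·29 = 3306.
Length 3: L₁..L₃: k=1: 0+3600+39·30·3=7110; k=2: 46800+0+39·40·3=51480 → min 7110 | L₂..L₄: k=2: 0+4560+30·40·38=50160; k=3: 3600+0+30·3·38=7020 → min 7020 | L₃..L₅: k=3: 0+3306+40·3·29=6786; k=4: 4560+0+40·38·29=48640 → min 6786.
Length 4: L₁..L₄: k=1: 0+7020+39·30·38=51480; k=2: 46800+4560+39·40·38=110640; k=3: 7110+0+39·3·38=11556 → min 11556 | L₂..L₅: k=2: 0+6786+30·40·29=41586; k=3: 3600+3306+30·3·29=9516; k=4: 7020+0+30·38·29=40080 → min 9516.
Length 5: L₁..L₅: k=1: 0+9516+39·30·29=43446; k=2: 46800+6786+39·40·29=98826; k=3: 7110+3306+39·3·29=13809; k=4: 11556+0+39·38·29=54534 → min 13809.
Optimal order: ((L₁(L₂L₃))(L₄L₅)) with cost 13809.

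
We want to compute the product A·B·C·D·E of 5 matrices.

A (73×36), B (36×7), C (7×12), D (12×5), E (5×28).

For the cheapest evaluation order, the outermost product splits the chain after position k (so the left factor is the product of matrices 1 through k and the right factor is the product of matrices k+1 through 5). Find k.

4

Adjacent pairs: AB = 73·36·7 = 18396; BC = 36·7·12 = 3024; CD = 7·12·5 = 420; DE = 12·5·28 = 1680.
Length 3: A..C: k=1: 0+3024+73·36·12=34560; k=2: 18396+0+73·7·12=24528 → min 24528 | B..D: k=2: 0+420+36·7·5=1680; k=3: 3024+0+36·12·5=5184 → min 1680 | C..E: k=3: 0+1680+7·12·28=4032; k=4: 420+0+7·5·28=1400 → min 1400.
Length 4: A..D: k=1: 0+1680+73·36·5=14820; k=2: 18396+420+73·7·5=21371; k=3: 24528+0+73·12·5=28908 → min 14820 | B..E: k=2: 0+1400+36·7·28=8456; k=3: 3024+1680+36·12·28=16800; k=4: 1680+0+36·5·28=6720 → min 6720.
Top-level splits: k=1: (A..A)·(B..E) → 0+6720+73·36·28 = 80304; k=2: (A..B)·(C..E) → 18396+1400+73·7·28 = 34104; k=3: (A..C)·(D..E) → 24528+1680+73·12·28 = 50736; k=4: (A..D)·(E..E) → 14820+0+73·5·28 = 25040.
Best split is after D, i.e. k = 4.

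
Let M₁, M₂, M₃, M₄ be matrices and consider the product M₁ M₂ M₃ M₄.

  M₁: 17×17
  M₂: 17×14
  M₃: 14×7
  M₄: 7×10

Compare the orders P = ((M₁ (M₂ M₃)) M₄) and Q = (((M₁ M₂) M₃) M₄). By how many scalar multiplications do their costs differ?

Order P = ((M₁ (M₂ M₃)) M₄): (M₂ M₃): 17×14 by 14×7 → 17×7, cost 17·14·7 = 1666; (M₁ (M₂ M₃)): 17×17 by 17×7 → 17×7, cost 17·17·7 = 2023; cumulative 3689; ((M₁ (M₂ M₃)) M₄): 17×7 by 7×10 → 17×10, cost 17·7·10 = 1190; cumulative 4879. Total 4879.
Order Q = (((M₁ M₂) M₃) M₄): (M₁ M₂): 17×17 by 17×14 → 17×14, cost 17·17·14 = 4046; ((M₁ M₂) M₃): 17×14 by 14×7 → 17×7, cost 17·14·7 = 1666; cumulative 5712; (((M₁ M₂) M₃) M₄): 17×7 by 7×10 → 17×10, cost 17·7·10 = 1190; cumulative 6902. Total 6902.
Difference: |4879 − 6902| = 2023.

2023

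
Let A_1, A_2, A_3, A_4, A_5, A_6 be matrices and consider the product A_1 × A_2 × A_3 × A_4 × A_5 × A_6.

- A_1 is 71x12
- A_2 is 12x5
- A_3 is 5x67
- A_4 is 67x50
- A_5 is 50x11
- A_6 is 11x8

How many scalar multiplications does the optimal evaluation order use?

27040

Adjacent pairs: A_1A_2 = 71·12·5 = 4260; A_2A_3 = 12·5·67 = 4020; A_3A_4 = 5·67·50 = 16750; A_4A_5 = 67·50·11 = 36850; A_5A_6 = 50·11·8 = 4400.
Length 3: A_1..A_3: k=1: 0+4020+71·12·67=61104; k=2: 4260+0+71·5·67=28045 → min 28045 | A_2..A_4: k=2: 0+16750+12·5·50=19750; k=3: 4020+0+12·67·50=44220 → min 19750 | A_3..A_5: k=3: 0+36850+5·67·11=40535; k=4: 16750+0+5·50·11=19500 → min 19500 | A_4..A_6: k=4: 0+4400+67·50·8=31200; k=5: 36850+0+67·11·8=42746 → min 31200.
Length 4: A_1..A_4: k=1: 0+19750+71·12·50=62350; k=2: 4260+16750+71·5·50=38760; k=3: 28045+0+71·67·50=265895 → min 38760 | A_2..A_5: k=2: 0+19500+12·5·11=20160; k=3: 4020+36850+12·67·11=49714; k=4: 19750+0+12·50·11=26350 → min 20160 | A_3..A_6: k=3: 0+31200+5·67·8=33880; k=4: 16750+4400+5·50·8=23150; k=5: 19500+0+5·11·8=19940 → min 19940.
Length 5: A_1..A_5: k=1: 0+20160+71·12·11=29532; k=2: 4260+19500+71·5·11=27665; k=3: 28045+36850+71·67·11=117222; k=4: 38760+0+71·50·11=77810 → min 27665 | A_2..A_6: k=2: 0+19940+12·5·8=20420; k=3: 4020+31200+12·67·8=41652; k=4: 19750+4400+12·50·8=28950; k=5: 20160+0+12·11·8=21216 → min 20420.
Length 6: A_1..A_6: k=1: 0+20420+71·12·8=27236; k=2: 4260+19940+71·5·8=27040; k=3: 28045+31200+71·67·8=97301; k=4: 38760+4400+71·50·8=71560; k=5: 27665+0+71·11·8=33913 → min 27040.
Optimal order: ((A_1 × A_2) × (((A_3 × A_4) × A_5) × A_6)) with cost 27040.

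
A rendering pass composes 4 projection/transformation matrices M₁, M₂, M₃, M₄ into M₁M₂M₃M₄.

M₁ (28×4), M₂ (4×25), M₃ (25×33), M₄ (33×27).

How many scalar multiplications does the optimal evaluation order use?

Adjacent pairs: M₁M₂ = 28·4·25 = 2800; M₂M₃ = 4·25·33 = 3300; M₃M₄ = 25·33·27 = 22275.
Length 3: M₁..M₃: k=1: 0+3300+28·4·33=6996; k=2: 2800+0+28·25·33=25900 → min 6996 | M₂..M₄: k=2: 0+22275+4·25·27=24975; k=3: 3300+0+4·33·27=6864 → min 6864.
Length 4: M₁..M₄: k=1: 0+6864+28·4·27=9888; k=2: 2800+22275+28·25·27=43975; k=3: 6996+0+28·33·27=31944 → min 9888.
Optimal order: (M₁((M₂M₃)M₄)) with cost 9888.

9888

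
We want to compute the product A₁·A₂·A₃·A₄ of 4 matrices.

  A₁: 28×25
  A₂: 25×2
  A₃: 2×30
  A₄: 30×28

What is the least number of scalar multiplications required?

4648

Adjacent pairs: A₁A₂ = 28·25·2 = 1400; A₂A₃ = 25·2·30 = 1500; A₃A₄ = 2·30·28 = 1680.
Length 3: A₁..A₃: k=1: 0+1500+28·25·30=22500; k=2: 1400+0+28·2·30=3080 → min 3080 | A₂..A₄: k=2: 0+1680+25·2·28=3080; k=3: 1500+0+25·30·28=22500 → min 3080.
Length 4: A₁..A₄: k=1: 0+3080+28·25·28=22680; k=2: 1400+1680+28·2·28=4648; k=3: 3080+0+28·30·28=26600 → min 4648.
Optimal order: ((A₁·A₂)·(A₃·A₄)) with cost 4648.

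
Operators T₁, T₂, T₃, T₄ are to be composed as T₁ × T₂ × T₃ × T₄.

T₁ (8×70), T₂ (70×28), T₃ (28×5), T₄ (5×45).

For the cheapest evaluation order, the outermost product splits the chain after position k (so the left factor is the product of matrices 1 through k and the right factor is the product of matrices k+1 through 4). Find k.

Adjacent pairs: T₁T₂ = 8·70·28 = 15680; T₂T₃ = 70·28·5 = 9800; T₃T₄ = 28·5·45 = 6300.
Length 3: T₁..T₃: k=1: 0+9800+8·70·5=12600; k=2: 15680+0+8·28·5=16800 → min 12600 | T₂..T₄: k=2: 0+6300+70·28·45=94500; k=3: 9800+0+70·5·45=25550 → min 25550.
Top-level splits: k=1: (T₁..T₁)·(T₂..T₄) → 0+25550+8·70·45 = 50750; k=2: (T₁..T₂)·(T₃..T₄) → 15680+6300+8·28·45 = 32060; k=3: (T₁..T₃)·(T₄..T₄) → 12600+0+8·5·45 = 14400.
Best split is after T₃, i.e. k = 3.

3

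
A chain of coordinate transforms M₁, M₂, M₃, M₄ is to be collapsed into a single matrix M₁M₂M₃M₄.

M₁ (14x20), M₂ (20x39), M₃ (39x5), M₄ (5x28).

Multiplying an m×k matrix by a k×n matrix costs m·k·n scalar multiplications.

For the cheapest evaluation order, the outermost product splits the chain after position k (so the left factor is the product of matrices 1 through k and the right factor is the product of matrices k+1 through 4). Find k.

Adjacent pairs: M₁M₂ = 14·20·39 = 10920; M₂M₃ = 20·39·5 = 3900; M₃M₄ = 39·5·28 = 5460.
Length 3: M₁..M₃: k=1: 0+3900+14·20·5=5300; k=2: 10920+0+14·39·5=13650 → min 5300 | M₂..M₄: k=2: 0+5460+20·39·28=27300; k=3: 3900+0+20·5·28=6700 → min 6700.
Top-level splits: k=1: (M₁..M₁)·(M₂..M₄) → 0+6700+14·20·28 = 14540; k=2: (M₁..M₂)·(M₃..M₄) → 10920+5460+14·39·28 = 31668; k=3: (M₁..M₃)·(M₄..M₄) → 5300+0+14·5·28 = 7260.
Best split is after M₃, i.e. k = 3.

3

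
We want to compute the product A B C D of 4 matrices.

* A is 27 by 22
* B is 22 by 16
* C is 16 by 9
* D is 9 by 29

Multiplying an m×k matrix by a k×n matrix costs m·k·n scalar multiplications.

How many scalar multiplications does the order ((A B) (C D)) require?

26208

(A B): 27×22 by 22×16 → 27×16, cost 27·22·16 = 9504
(C D): 16×9 by 9×29 → 16×29, cost 16·9·29 = 4176
((A B) (C D)): 27×16 by 16×29 → 27×29, cost 27·16·29 = 12528; cumulative 26208
Total: 26208 scalar multiplications.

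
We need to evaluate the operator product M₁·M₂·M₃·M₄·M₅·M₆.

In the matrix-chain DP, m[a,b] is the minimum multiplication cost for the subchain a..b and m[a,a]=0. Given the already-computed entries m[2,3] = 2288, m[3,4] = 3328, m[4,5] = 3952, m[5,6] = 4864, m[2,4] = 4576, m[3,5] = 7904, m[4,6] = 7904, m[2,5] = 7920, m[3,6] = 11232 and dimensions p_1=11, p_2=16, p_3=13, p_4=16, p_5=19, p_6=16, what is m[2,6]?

m[2,6] = min over k∈[2,5] of m[2,k]+m[k+1,6]+p_{1}·p_k·p_{6}.
k=2: 0 + 11232 + 11·16·16 = 14048; k=3: 2288 + 7904 + 11·13·16 = 12480; k=4: 4576 + 4864 + 11·16·16 = 12256; k=5: 7920 + 0 + 11·19·16 = 11264.
Minimum: 11264 at k=5.

11264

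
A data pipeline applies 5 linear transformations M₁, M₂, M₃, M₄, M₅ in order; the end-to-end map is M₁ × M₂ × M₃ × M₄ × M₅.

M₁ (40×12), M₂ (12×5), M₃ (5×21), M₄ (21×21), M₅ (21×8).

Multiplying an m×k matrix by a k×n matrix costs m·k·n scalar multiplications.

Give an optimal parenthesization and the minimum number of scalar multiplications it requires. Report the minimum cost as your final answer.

Adjacent pairs: M₁M₂ = 40·12·5 = 2400; M₂M₃ = 12·5·21 = 1260; M₃M₄ = 5·21·21 = 2205; M₄M₅ = 21·21·8 = 3528.
Length 3: M₁..M₃: k=1: 0+1260+40·12·21=11340; k=2: 2400+0+40·5·21=6600 → min 6600 | M₂..M₄: k=2: 0+2205+12·5·21=3465; k=3: 1260+0+12·21·21=6552 → min 3465 | M₃..M₅: k=3: 0+3528+5·21·8=4368; k=4: 2205+0+5·21·8=3045 → min 3045.
Length 4: M₁..M₄: k=1: 0+3465+40·12·21=13545; k=2: 2400+2205+40·5·21=8805; k=3: 6600+0+40·21·21=24240 → min 8805 | M₂..M₅: k=2: 0+3045+12·5·8=3525; k=3: 1260+3528+12·21·8=6804; k=4: 3465+0+12·21·8=5481 → min 3525.
Length 5: M₁..M₅: k=1: 0+3525+40·12·8=7365; k=2: 2400+3045+40·5·8=7045; k=3: 6600+3528+40·21·8=16848; k=4: 8805+0+40·21·8=15525 → min 7045.
Optimal parenthesization: ((M₁ × M₂) × ((M₃ × M₄) × M₅)) with cost 7045.

7045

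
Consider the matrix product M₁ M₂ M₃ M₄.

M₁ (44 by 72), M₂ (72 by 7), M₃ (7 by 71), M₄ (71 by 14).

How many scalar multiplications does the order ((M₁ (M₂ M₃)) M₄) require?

(M₂ M₃): 72×7 by 7×71 → 72×71, cost 72·7·71 = 35784
(M₁ (M₂ M₃)): 44×72 by 72×71 → 44×71, cost 44·72·71 = 224928; cumulative 260712
((M₁ (M₂ M₃)) M₄): 44×71 by 71×14 → 44×14, cost 44·71·14 = 43736; cumulative 304448
Total: 304448 scalar multiplications.

304448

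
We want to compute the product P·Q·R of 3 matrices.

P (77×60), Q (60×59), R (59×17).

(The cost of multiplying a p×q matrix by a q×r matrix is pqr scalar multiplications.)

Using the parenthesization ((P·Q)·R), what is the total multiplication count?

349811

(P·Q): 77×60 by 60×59 → 77×59, cost 77·60·59 = 272580
((P·Q)·R): 77×59 by 59×17 → 77×17, cost 77·59·17 = 77231; cumulative 349811
Total: 349811 scalar multiplications.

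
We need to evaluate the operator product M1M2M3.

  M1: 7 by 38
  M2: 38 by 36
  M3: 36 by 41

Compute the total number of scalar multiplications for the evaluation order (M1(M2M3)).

(M2M3): 38×36 by 36×41 → 38×41, cost 38·36·41 = 56088
(M1(M2M3)): 7×38 by 38×41 → 7×41, cost 7·38·41 = 10906; cumulative 66994
Total: 66994 scalar multiplications.

66994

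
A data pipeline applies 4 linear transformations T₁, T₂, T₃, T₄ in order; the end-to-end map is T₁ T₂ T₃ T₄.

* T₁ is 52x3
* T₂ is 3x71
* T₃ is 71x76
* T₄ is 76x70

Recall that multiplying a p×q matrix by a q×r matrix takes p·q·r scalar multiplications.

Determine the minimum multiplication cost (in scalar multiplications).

Adjacent pairs: T₁T₂ = 52·3·71 = 11076; T₂T₃ = 3·71·76 = 16188; T₃T₄ = 71·76·70 = 377720.
Length 3: T₁..T₃: k=1: 0+16188+52·3·76=28044; k=2: 11076+0+52·71·76=291668 → min 28044 | T₂..T₄: k=2: 0+377720+3·71·70=392630; k=3: 16188+0+3·76·70=32148 → min 32148.
Length 4: T₁..T₄: k=1: 0+32148+52·3·70=43068; k=2: 11076+377720+52·71·70=647236; k=3: 28044+0+52·76·70=304684 → min 43068.
Optimal order: (T₁ ((T₂ T₃) T₄)) with cost 43068.

43068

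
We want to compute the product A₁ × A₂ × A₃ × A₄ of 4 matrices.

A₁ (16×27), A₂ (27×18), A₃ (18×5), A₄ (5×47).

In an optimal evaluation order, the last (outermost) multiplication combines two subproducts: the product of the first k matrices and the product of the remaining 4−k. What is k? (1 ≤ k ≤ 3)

3

Adjacent pairs: A₁A₂ = 16·27·18 = 7776; A₂A₃ = 27·18·5 = 2430; A₃A₄ = 18·5·47 = 4230.
Length 3: A₁..A₃: k=1: 0+2430+16·27·5=4590; k=2: 7776+0+16·18·5=9216 → min 4590 | A₂..A₄: k=2: 0+4230+27·18·47=27072; k=3: 2430+0+27·5·47=8775 → min 8775.
Top-level splits: k=1: (A₁..A₁)·(A₂..A₄) → 0+8775+16·27·47 = 29079; k=2: (A₁..A₂)·(A₃..A₄) → 7776+4230+16·18·47 = 25542; k=3: (A₁..A₃)·(A₄..A₄) → 4590+0+16·5·47 = 8350.
Best split is after A₃, i.e. k = 3.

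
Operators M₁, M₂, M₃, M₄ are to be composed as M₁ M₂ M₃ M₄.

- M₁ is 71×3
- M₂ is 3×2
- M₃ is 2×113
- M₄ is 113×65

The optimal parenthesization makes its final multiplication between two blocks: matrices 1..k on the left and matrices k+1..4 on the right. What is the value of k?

2

Adjacent pairs: M₁M₂ = 71·3·2 = 426; M₂M₃ = 3·2·113 = 678; M₃M₄ = 2·113·65 = 14690.
Length 3: M₁..M₃: k=1: 0+678+71·3·113=24747; k=2: 426+0+71·2·113=16472 → min 16472 | M₂..M₄: k=2: 0+14690+3·2·65=15080; k=3: 678+0+3·113·65=22713 → min 15080.
Top-level splits: k=1: (M₁..M₁)·(M₂..M₄) → 0+15080+71·3·65 = 28925; k=2: (M₁..M₂)·(M₃..M₄) → 426+14690+71·2·65 = 24346; k=3: (M₁..M₃)·(M₄..M₄) → 16472+0+71·113·65 = 537967.
Best split is after M₂, i.e. k = 2.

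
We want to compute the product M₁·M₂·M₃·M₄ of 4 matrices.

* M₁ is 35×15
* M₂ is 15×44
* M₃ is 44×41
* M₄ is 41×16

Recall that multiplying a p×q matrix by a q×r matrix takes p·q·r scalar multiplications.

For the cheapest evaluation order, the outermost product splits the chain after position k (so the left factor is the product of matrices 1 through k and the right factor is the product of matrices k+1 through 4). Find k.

Adjacent pairs: M₁M₂ = 35·15·44 = 23100; M₂M₃ = 15·44·41 = 27060; M₃M₄ = 44·41·16 = 28864.
Length 3: M₁..M₃: k=1: 0+27060+35·15·41=48585; k=2: 23100+0+35·44·41=86240 → min 48585 | M₂..M₄: k=2: 0+28864+15·44·16=39424; k=3: 27060+0+15·41·16=36900 → min 36900.
Top-level splits: k=1: (M₁..M₁)·(M₂..M₄) → 0+36900+35·15·16 = 45300; k=2: (M₁..M₂)·(M₃..M₄) → 23100+28864+35·44·16 = 76604; k=3: (M₁..M₃)·(M₄..M₄) → 48585+0+35·41·16 = 71545.
Best split is after M₁, i.e. k = 1.

1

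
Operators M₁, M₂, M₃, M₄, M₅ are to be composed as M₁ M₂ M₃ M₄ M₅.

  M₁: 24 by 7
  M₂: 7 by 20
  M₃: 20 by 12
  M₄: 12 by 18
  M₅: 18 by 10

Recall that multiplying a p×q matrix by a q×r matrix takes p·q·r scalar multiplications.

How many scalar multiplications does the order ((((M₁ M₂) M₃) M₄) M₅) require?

18624

(M₁ M₂): 24×7 by 7×20 → 24×20, cost 24·7·20 = 3360
((M₁ M₂) M₃): 24×20 by 20×12 → 24×12, cost 24·20·12 = 5760; cumulative 9120
(((M₁ M₂) M₃) M₄): 24×12 by 12×18 → 24×18, cost 24·12·18 = 5184; cumulative 14304
((((M₁ M₂) M₃) M₄) M₅): 24×18 by 18×10 → 24×10, cost 24·18·10 = 4320; cumulative 18624
Total: 18624 scalar multiplications.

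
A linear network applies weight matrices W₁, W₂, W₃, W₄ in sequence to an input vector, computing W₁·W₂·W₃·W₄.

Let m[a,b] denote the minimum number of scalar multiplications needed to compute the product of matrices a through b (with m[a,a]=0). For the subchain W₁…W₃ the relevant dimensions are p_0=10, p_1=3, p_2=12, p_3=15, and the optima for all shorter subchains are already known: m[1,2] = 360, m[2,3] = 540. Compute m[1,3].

m[1,3] = min over k∈[1,2] of m[1,k]+m[k+1,3]+p_{0}·p_k·p_{3}.
k=1: 0 + 540 + 10·3·15 = 990; k=2: 360 + 0 + 10·12·15 = 2160.
Minimum: 990 at k=1.

990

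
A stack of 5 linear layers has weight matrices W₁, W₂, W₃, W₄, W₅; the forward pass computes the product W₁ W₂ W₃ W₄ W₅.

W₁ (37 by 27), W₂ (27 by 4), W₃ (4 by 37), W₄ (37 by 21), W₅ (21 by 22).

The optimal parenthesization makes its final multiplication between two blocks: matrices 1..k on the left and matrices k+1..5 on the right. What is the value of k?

2

Adjacent pairs: W₁W₂ = 37·27·4 = 3996; W₂W₃ = 27·4·37 = 3996; W₃W₄ = 4·37·21 = 3108; W₄W₅ = 37·21·22 = 17094.
Length 3: W₁..W₃: k=1: 0+3996+37·27·37=40959; k=2: 3996+0+37·4·37=9472 → min 9472 | W₂..W₄: k=2: 0+3108+27·4·21=5376; k=3: 3996+0+27·37·21=24975 → min 5376 | W₃..W₅: k=3: 0+17094+4·37·22=20350; k=4: 3108+0+4·21·22=4956 → min 4956.
Length 4: W₁..W₄: k=1: 0+5376+37·27·21=26355; k=2: 3996+3108+37·4·21=10212; k=3: 9472+0+37·37·21=38221 → min 10212 | W₂..W₅: k=2: 0+4956+27·4·22=7332; k=3: 3996+17094+27·37·22=43068; k=4: 5376+0+27·21·22=17850 → min 7332.
Top-level splits: k=1: (W₁..W₁)·(W₂..W₅) → 0+7332+37·27·22 = 29310; k=2: (W₁..W₂)·(W₃..W₅) → 3996+4956+37·4·22 = 12208; k=3: (W₁..W₃)·(W₄..W₅) → 9472+17094+37·37·22 = 56684; k=4: (W₁..W₄)·(W₅..W₅) → 10212+0+37·21·22 = 27306.
Best split is after W₂, i.e. k = 2.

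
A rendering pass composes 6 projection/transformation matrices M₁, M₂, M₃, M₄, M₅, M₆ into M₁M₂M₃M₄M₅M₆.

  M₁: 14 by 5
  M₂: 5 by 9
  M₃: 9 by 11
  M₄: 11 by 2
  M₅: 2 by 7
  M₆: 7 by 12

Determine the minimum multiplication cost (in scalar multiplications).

932

Adjacent pairs: M₁M₂ = 14·5·9 = 630; M₂M₃ = 5·9·11 = 495; M₃M₄ = 9·11·2 = 198; M₄M₅ = 11·2·7 = 154; M₅M₆ = 2·7·12 = 168.
Length 3: M₁..M₃: k=1: 0+495+14·5·11=1265; k=2: 630+0+14·9·11=2016 → min 1265 | M₂..M₄: k=2: 0+198+5·9·2=288; k=3: 495+0+5·11·2=605 → min 288 | M₃..M₅: k=3: 0+154+9·11·7=847; k=4: 198+0+9·2·7=324 → min 324 | M₄..M₆: k=4: 0+168+11·2·12=432; k=5: 154+0+11·7·12=1078 → min 432.
Length 4: M₁..M₄: k=1: 0+288+14·5·2=428; k=2: 630+198+14·9·2=1080; k=3: 1265+0+14·11·2=1573 → min 428 | M₂..M₅: k=2: 0+324+5·9·7=639; k=3: 495+154+5·11·7=1034; k=4: 288+0+5·2·7=358 → min 358 | M₃..M₆: k=3: 0+432+9·11·12=1620; k=4: 198+168+9·2·12=582; k=5: 324+0+9·7·12=1080 → min 582.
Length 5: M₁..M₅: k=1: 0+358+14·5·7=848; k=2: 630+324+14·9·7=1836; k=3: 1265+154+14·11·7=2497; k=4: 428+0+14·2·7=624 → min 624 | M₂..M₆: k=2: 0+582+5·9·12=1122; k=3: 495+432+5·11·12=1587; k=4: 288+168+5·2·12=576; k=5: 358+0+5·7·12=778 → min 576.
Length 6: M₁..M₆: k=1: 0+576+14·5·12=1416; k=2: 630+582+14·9·12=2724; k=3: 1265+432+14·11·12=3545; k=4: 428+168+14·2·12=932; k=5: 624+0+14·7·12=1800 → min 932.
Optimal order: ((M₁(M₂(M₃M₄)))(M₅M₆)) with cost 932.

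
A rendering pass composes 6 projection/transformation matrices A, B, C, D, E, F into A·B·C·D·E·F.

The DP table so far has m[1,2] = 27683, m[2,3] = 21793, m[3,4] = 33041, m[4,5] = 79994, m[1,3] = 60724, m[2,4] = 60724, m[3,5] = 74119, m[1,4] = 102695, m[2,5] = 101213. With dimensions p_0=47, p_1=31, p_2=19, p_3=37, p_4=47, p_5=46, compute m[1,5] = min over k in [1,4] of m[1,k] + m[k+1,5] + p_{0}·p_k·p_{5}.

142880

m[1,5] = min over k∈[1,4] of m[1,k]+m[k+1,5]+p_{0}·p_k·p_{5}.
k=1: 0 + 101213 + 47·31·46 = 168235; k=2: 27683 + 74119 + 47·19·46 = 142880; k=3: 60724 + 79994 + 47·37·46 = 220712; k=4: 102695 + 0 + 47·47·46 = 204309.
Minimum: 142880 at k=2.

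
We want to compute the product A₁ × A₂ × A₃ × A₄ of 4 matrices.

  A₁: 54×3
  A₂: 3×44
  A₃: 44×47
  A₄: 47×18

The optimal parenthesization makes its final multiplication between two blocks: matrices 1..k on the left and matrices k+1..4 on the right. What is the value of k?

1

Adjacent pairs: A₁A₂ = 54·3·44 = 7128; A₂A₃ = 3·44·47 = 6204; A₃A₄ = 44·47·18 = 37224.
Length 3: A₁..A₃: k=1: 0+6204+54·3·47=13818; k=2: 7128+0+54·44·47=118800 → min 13818 | A₂..A₄: k=2: 0+37224+3·44·18=39600; k=3: 6204+0+3·47·18=8742 → min 8742.
Top-level splits: k=1: (A₁..A₁)·(A₂..A₄) → 0+8742+54·3·18 = 11658; k=2: (A₁..A₂)·(A₃..A₄) → 7128+37224+54·44·18 = 87120; k=3: (A₁..A₃)·(A₄..A₄) → 13818+0+54·47·18 = 59502.
Best split is after A₁, i.e. k = 1.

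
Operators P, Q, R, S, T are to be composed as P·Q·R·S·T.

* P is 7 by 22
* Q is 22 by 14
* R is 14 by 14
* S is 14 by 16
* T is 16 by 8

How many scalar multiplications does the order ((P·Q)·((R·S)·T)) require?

(P·Q): 7×22 by 22×14 → 7×14, cost 7·22·14 = 2156
(R·S): 14×14 by 14×16 → 14×16, cost 14·14·16 = 3136
((R·S)·T): 14×16 by 16×8 → 14×8, cost 14·16·8 = 1792; cumulative 4928
((P·Q)·((R·S)·T)): 7×14 by 14×8 → 7×8, cost 7·14·8 = 784; cumulative 7868
Total: 7868 scalar multiplications.

7868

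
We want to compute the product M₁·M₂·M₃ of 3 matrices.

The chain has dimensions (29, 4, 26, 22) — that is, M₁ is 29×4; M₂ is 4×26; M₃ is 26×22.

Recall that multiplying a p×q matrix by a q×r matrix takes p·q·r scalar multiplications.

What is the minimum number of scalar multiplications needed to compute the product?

Order (M₁·(M₂·M₃)): (M₂·M₃): 4×26 by 26×22 → 4×22, cost 4·26·22 = 2288; (M₁·(M₂·M₃)): 29×4 by 4×22 → 29×22, cost 29·4·22 = 2552; cumulative 4840. Total 4840.
Order ((M₁·M₂)·M₃): (M₁·M₂): 29×4 by 4×26 → 29×26, cost 29·4·26 = 3016; ((M₁·M₂)·M₃): 29×26 by 26×22 → 29×22, cost 29·26·22 = 16588; cumulative 19604. Total 19604.
Minimum: 4840.

4840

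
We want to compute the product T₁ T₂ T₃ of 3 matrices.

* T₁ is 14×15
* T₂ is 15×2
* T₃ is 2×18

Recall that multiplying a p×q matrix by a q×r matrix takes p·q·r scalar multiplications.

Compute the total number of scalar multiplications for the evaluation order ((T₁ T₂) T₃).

924

(T₁ T₂): 14×15 by 15×2 → 14×2, cost 14·15·2 = 420
((T₁ T₂) T₃): 14×2 by 2×18 → 14×18, cost 14·2·18 = 504; cumulative 924
Total: 924 scalar multiplications.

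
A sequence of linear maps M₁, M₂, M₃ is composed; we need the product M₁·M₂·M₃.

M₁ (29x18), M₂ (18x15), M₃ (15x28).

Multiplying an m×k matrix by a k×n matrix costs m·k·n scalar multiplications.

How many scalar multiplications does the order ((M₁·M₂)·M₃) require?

20010

(M₁·M₂): 29×18 by 18×15 → 29×15, cost 29·18·15 = 7830
((M₁·M₂)·M₃): 29×15 by 15×28 → 29×28, cost 29·15·28 = 12180; cumulative 20010
Total: 20010 scalar multiplications.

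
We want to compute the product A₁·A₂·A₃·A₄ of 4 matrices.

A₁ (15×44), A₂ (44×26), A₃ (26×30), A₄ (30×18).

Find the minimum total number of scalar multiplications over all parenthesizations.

36960

Adjacent pairs: A₁A₂ = 15·44·26 = 17160; A₂A₃ = 44·26·30 = 34320; A₃A₄ = 26·30·18 = 14040.
Length 3: A₁..A₃: k=1: 0+34320+15·44·30=54120; k=2: 17160+0+15·26·30=28860 → min 28860 | A₂..A₄: k=2: 0+14040+44·26·18=34632; k=3: 34320+0+44·30·18=58080 → min 34632.
Length 4: A₁..A₄: k=1: 0+34632+15·44·18=46512; k=2: 17160+14040+15·26·18=38220; k=3: 28860+0+15·30·18=36960 → min 36960.
Optimal order: (((A₁·A₂)·A₃)·A₄) with cost 36960.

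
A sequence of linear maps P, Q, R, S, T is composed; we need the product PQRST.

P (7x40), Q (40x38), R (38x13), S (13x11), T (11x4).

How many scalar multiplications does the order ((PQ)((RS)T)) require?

(PQ): 7×40 by 40×38 → 7×38, cost 7·40·38 = 10640
(RS): 38×13 by 13×11 → 38×11, cost 38·13·11 = 5434
((RS)T): 38×11 by 11×4 → 38×4, cost 38·11·4 = 1672; cumulative 7106
((PQ)((RS)T)): 7×38 by 38×4 → 7×4, cost 7·38·4 = 1064; cumulative 18810
Total: 18810 scalar multiplications.

18810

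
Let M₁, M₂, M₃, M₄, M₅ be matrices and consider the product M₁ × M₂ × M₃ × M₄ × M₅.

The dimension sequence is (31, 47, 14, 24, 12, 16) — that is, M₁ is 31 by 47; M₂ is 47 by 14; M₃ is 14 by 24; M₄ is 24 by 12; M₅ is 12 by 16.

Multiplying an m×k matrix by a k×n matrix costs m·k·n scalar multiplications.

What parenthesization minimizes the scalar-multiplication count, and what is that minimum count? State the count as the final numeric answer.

34062

Adjacent pairs: M₁M₂ = 31·47·14 = 20398; M₂M₃ = 47·14·24 = 15792; M₃M₄ = 14·24·12 = 4032; M₄M₅ = 24·12·16 = 4608.
Length 3: M₁..M₃: k=1: 0+15792+31·47·24=50760; k=2: 20398+0+31·14·24=30814 → min 30814 | M₂..M₄: k=2: 0+4032+47·14·12=11928; k=3: 15792+0+47·24·12=29328 → min 11928 | M₃..M₅: k=3: 0+4608+14·24·16=9984; k=4: 4032+0+14·12·16=6720 → min 6720.
Length 4: M₁..M₄: k=1: 0+11928+31·47·12=29412; k=2: 20398+4032+31·14·12=29638; k=3: 30814+0+31·24·12=39742 → min 29412 | M₂..M₅: k=2: 0+6720+47·14·16=17248; k=3: 15792+4608+47·24·16=38448; k=4: 11928+0+47·12·16=20952 → min 17248.
Length 5: M₁..M₅: k=1: 0+17248+31·47·16=40560; k=2: 20398+6720+31·14·16=34062; k=3: 30814+4608+31·24·16=47326; k=4: 29412+0+31·12·16=35364 → min 34062.
Optimal parenthesization: ((M₁ × M₂) × ((M₃ × M₄) × M₅)) with cost 34062.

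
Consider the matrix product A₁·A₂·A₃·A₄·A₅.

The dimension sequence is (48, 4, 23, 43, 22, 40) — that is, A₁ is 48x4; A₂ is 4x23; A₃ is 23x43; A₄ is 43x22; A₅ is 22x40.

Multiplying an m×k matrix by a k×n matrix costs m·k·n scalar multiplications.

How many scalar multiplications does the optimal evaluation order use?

Adjacent pairs: A₁A₂ = 48·4·23 = 4416; A₂A₃ = 4·23·43 = 3956; A₃A₄ = 23·43·22 = 21758; A₄A₅ = 43·22·40 = 37840.
Length 3: A₁..A₃: k=1: 0+3956+48·4·43=12212; k=2: 4416+0+48·23·43=51888 → min 12212 | A₂..A₄: k=2: 0+21758+4·23·22=23782; k=3: 3956+0+4·43·22=7740 → min 7740 | A₃..A₅: k=3: 0+37840+23·43·40=77400; k=4: 21758+0+23·22·40=41998 → min 41998.
Length 4: A₁..A₄: k=1: 0+7740+48·4·22=11964; k=2: 4416+21758+48·23·22=50462; k=3: 12212+0+48·43·22=57620 → min 11964 | A₂..A₅: k=2: 0+41998+4·23·40=45678; k=3: 3956+37840+4·43·40=48676; k=4: 7740+0+4·22·40=11260 → min 11260.
Length 5: A₁..A₅: k=1: 0+11260+48·4·40=18940; k=2: 4416+41998+48·23·40=90574; k=3: 12212+37840+48·43·40=132612; k=4: 11964+0+48·22·40=54204 → min 18940.
Optimal order: (A₁·(((A₂·A₃)·A₄)·A₅)) with cost 18940.

18940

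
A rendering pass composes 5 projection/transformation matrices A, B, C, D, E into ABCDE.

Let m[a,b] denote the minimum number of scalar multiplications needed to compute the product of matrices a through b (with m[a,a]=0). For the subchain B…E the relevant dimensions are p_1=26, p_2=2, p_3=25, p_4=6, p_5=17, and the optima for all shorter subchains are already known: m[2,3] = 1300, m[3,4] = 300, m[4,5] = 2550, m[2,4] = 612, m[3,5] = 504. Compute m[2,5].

m[2,5] = min over k∈[2,4] of m[2,k]+m[k+1,5]+p_{1}·p_k·p_{5}.
k=2: 0 + 504 + 26·2·17 = 1388; k=3: 1300 + 2550 + 26·25·17 = 14900; k=4: 612 + 0 + 26·6·17 = 3264.
Minimum: 1388 at k=2.

1388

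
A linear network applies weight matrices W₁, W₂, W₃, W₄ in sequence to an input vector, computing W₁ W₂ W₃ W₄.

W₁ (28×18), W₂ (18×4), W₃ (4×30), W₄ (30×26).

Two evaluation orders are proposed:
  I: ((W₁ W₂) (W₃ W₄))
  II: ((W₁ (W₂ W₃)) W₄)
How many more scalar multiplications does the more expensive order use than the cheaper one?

31072

Order I = ((W₁ W₂) (W₃ W₄)): (W₁ W₂): 28×18 by 18×4 → 28×4, cost 28·18·4 = 2016; (W₃ W₄): 4×30 by 30×26 → 4×26, cost 4·30·26 = 3120; ((W₁ W₂) (W₃ W₄)): 28×4 by 4×26 → 28×26, cost 28·4·26 = 2912; cumulative 8048. Total 8048.
Order II = ((W₁ (W₂ W₃)) W₄): (W₂ W₃): 18×4 by 4×30 → 18×30, cost 18·4·30 = 2160; (W₁ (W₂ W₃)): 28×18 by 18×30 → 28×30, cost 28·18·30 = 15120; cumulative 17280; ((W₁ (W₂ W₃)) W₄): 28×30 by 30×26 → 28×26, cost 28·30·26 = 21840; cumulative 39120. Total 39120.
Difference: |8048 − 39120| = 31072.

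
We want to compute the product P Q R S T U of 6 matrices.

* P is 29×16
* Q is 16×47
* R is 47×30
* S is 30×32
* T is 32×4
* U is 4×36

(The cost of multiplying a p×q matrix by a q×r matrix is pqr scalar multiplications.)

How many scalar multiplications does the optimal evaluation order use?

Adjacent pairs: PQ = 29·16·47 = 21808; QR = 16·47·30 = 22560; RS = 47·30·32 = 45120; ST = 30·32·4 = 3840; TU = 32·4·36 = 4608.
Length 3: P..R: k=1: 0+22560+29·16·30=36480; k=2: 21808+0+29·47·30=62698 → min 36480 | Q..S: k=2: 0+45120+16·47·32=69184; k=3: 22560+0+16·30·32=37920 → min 37920 | R..T: k=3: 0+3840+47·30·4=9480; k=4: 45120+0+47·32·4=51136 → min 9480 | S..U: k=4: 0+4608+30·32·36=39168; k=5: 3840+0+30·4·36=8160 → min 8160.
Length 4: P..S: k=1: 0+37920+29·16·32=52768; k=2: 21808+45120+29·47·32=110544; k=3: 36480+0+29·30·32=64320 → min 52768 | Q..T: k=2: 0+9480+16·47·4=12488; k=3: 22560+3840+16·30·4=28320; k=4: 37920+0+16·32·4=39968 → min 12488 | R..U: k=3: 0+8160+47·30·36=58920; k=4: 45120+4608+47·32·36=103872; k=5: 9480+0+47·4·36=16248 → min 16248.
Length 5: P..T: k=1: 0+12488+29·16·4=14344; k=2: 21808+9480+29·47·4=36740; k=3: 36480+3840+29·30·4=43800; k=4: 52768+0+29·32·4=56480 → min 14344 | Q..U: k=2: 0+16248+16·47·36=43320; k=3: 22560+8160+16·30·36=48000; k=4: 37920+4608+16·32·36=60960; k=5: 12488+0+16·4·36=14792 → min 14792.
Length 6: P..U: k=1: 0+14792+29·16·36=31496; k=2: 21808+16248+29·47·36=87124; k=3: 36480+8160+29·30·36=75960; k=4: 52768+4608+29·32·36=90784; k=5: 14344+0+29·4·36=18520 → min 18520.
Optimal order: ((P (Q (R (S T)))) U) with cost 18520.

18520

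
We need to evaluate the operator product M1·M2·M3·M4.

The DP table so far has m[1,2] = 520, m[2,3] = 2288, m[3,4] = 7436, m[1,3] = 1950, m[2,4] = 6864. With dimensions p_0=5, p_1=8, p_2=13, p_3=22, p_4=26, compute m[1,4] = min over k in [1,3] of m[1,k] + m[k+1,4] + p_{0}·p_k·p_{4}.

m[1,4] = min over k∈[1,3] of m[1,k]+m[k+1,4]+p_{0}·p_k·p_{4}.
k=1: 0 + 6864 + 5·8·26 = 7904; k=2: 520 + 7436 + 5·13·26 = 9646; k=3: 1950 + 0 + 5·22·26 = 4810.
Minimum: 4810 at k=3.

4810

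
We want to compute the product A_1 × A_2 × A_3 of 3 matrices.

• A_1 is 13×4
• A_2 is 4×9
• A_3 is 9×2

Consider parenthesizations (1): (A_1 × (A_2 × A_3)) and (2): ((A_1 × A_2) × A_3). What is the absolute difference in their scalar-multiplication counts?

526

Order (1) = (A_1 × (A_2 × A_3)): (A_2 × A_3): 4×9 by 9×2 → 4×2, cost 4·9·2 = 72; (A_1 × (A_2 × A_3)): 13×4 by 4×2 → 13×2, cost 13·4·2 = 104; cumulative 176. Total 176.
Order (2) = ((A_1 × A_2) × A_3): (A_1 × A_2): 13×4 by 4×9 → 13×9, cost 13·4·9 = 468; ((A_1 × A_2) × A_3): 13×9 by 9×2 → 13×2, cost 13·9·2 = 234; cumulative 702. Total 702.
Difference: |176 − 702| = 526.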